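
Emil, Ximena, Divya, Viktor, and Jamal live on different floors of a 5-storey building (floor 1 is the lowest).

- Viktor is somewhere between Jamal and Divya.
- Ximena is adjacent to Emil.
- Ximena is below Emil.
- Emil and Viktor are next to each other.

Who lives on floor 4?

Viktor

With clues 1–2, Divya and Jamal are ruled out for floor 4.
With clues 1–4, Emil and Ximena are ruled out for floor 4.
So floor 4 is Viktor.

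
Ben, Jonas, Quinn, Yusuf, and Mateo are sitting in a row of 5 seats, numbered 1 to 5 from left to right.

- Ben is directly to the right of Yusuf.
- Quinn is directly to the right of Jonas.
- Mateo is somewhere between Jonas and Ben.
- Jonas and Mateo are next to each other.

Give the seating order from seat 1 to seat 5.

From clue 1: Ben is in {2,3,4,5}.
From clues 1–2: Mateo is in {1,3,5}.
From clues 1–3: Mateo → seat 3.
From clues 1–4: Yusuf → seat 1, Ben → seat 2, Jonas → seat 4, Quinn → seat 5.

Yusuf, Ben, Mateo, Jonas, Quinn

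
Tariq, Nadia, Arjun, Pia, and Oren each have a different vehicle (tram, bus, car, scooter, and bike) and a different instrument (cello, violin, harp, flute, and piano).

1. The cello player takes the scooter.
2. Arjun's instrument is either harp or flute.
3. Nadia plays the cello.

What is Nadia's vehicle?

scooter

With clues 1–3, bike, bus, car, and tram are impossible for Nadia's vehicle.
That leaves scooter.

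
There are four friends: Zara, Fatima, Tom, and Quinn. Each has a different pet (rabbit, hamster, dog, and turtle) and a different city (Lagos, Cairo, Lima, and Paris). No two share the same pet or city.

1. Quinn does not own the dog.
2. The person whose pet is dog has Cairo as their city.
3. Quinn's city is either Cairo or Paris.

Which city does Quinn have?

With clues 1–2, Cairo is impossible for Quinn's city.
With clues 1–3, Lagos and Lima are impossible for Quinn's city.
That leaves Paris.

Paris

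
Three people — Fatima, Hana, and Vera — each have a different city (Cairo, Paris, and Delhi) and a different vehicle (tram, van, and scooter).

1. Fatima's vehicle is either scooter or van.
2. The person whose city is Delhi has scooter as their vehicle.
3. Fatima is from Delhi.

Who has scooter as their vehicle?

With clues 1–3, Hana and Vera are impossible for the one with vehicle scooter.
That leaves Fatima.

Fatima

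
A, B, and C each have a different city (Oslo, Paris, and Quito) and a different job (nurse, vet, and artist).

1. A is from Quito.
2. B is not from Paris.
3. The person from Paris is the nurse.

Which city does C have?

Clue 1 rules out Quito for C's city.
With clues 1–2, Oslo is impossible for C's city.
That leaves Paris.

Paris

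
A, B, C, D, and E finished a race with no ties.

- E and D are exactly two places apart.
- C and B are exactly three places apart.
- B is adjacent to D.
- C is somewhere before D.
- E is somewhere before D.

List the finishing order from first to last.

From clues 1–2: A is in {2,4}.
From clues 1–4: C → place 1, A → place 2, B → place 4.
From clues 1–5: E → place 3, D → place 5.

C, A, E, B, D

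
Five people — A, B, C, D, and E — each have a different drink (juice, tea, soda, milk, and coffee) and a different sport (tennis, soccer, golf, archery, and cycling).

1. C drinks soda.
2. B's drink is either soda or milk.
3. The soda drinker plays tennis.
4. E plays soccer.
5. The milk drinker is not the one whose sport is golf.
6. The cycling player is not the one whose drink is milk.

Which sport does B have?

With clues 1–3, tennis is impossible for B's sport.
With clues 1–4, soccer is impossible for B's sport.
With clues 1–5, golf is impossible for B's sport.
With clues 1–6, cycling is impossible for B's sport.
That leaves archery.

archery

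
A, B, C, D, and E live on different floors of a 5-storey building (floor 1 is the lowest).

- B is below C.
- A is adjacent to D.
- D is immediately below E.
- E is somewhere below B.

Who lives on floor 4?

B

With clues 1–3, A and C are ruled out for floor 4.
With clues 1–4, D and E are ruled out for floor 4.
So floor 4 is B.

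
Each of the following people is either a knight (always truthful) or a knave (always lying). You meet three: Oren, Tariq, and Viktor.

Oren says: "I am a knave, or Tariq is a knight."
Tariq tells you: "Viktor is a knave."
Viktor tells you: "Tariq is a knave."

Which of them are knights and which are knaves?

Consider Oren. Suppose Oren is a knave.
Then Oren's own statement would have to be false, but it can't be — contradiction.
So Oren is a knight.
Consider Tariq. Suppose Tariq is a knave.
Then Oren's statement comes out false, contradicting Oren being a knight.
So Tariq is a knight.
With that fixed, Viktor's statement is false, so Viktor is a knave.

Oren: knight, Tariq: knight, Viktor: knave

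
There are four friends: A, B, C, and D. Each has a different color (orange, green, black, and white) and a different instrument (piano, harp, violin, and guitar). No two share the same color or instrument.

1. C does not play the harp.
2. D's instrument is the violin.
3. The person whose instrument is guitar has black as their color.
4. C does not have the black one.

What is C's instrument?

Clue 1 rules out harp for C's instrument.
With clues 1–2, violin is impossible for C's instrument.
With clues 1–4, guitar is impossible for C's instrument.
That leaves piano.

piano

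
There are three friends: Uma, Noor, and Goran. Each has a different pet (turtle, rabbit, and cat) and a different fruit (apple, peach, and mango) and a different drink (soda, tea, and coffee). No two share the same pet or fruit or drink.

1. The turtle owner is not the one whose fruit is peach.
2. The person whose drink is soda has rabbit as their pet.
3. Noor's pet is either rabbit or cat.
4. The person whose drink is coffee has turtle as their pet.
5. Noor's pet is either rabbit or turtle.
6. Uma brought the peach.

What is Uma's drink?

With clues 1–5, soda is impossible for Uma's drink.
With clues 1–6, coffee is impossible for Uma's drink.
That leaves tea.

tea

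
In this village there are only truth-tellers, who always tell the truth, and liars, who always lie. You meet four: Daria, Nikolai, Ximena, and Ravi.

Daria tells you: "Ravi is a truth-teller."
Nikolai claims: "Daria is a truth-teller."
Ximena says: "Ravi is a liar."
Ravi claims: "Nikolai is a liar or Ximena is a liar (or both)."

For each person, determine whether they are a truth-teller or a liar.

Daria: truth-teller, Nikolai: truth-teller, Ximena: liar, Ravi: truth-teller

Consider Daria. Suppose Daria is a liar.
Then no assignment of the remaining roles makes every statement match its speaker's type — contradiction.
So Daria is a truth-teller.
With that fixed, Nikolai's statement is true, so Nikolai is a truth-teller.
Consider Ximena. Suppose Ximena is a truth-teller.
Then no assignment of the remaining roles makes every statement match its speaker's type — contradiction.
So Ximena is a liar.
With that fixed, Ravi's statement is true, so Ravi is a truth-teller.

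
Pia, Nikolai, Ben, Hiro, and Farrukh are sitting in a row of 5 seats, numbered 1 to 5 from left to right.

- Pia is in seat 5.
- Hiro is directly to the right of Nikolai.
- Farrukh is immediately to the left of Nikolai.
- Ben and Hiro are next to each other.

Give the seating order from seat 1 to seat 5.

From clue 1: Pia → seat 5.
From clues 1–2: Nikolai is in {1,2,3}.
From clues 1–3: Nikolai is in {2,3}.
From clues 1–4: Farrukh → seat 1, Nikolai → seat 2, Hiro → seat 3, Ben → seat 4.

Farrukh, Nikolai, Hiro, Ben, Pia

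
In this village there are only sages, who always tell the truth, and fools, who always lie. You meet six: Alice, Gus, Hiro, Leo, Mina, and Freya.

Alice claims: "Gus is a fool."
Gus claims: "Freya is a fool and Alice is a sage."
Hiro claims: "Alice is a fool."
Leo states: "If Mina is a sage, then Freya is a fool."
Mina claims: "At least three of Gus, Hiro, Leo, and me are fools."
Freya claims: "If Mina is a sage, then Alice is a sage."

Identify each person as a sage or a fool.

Alice: sage, Gus: fool, Hiro: fool, Leo: fool, Mina: sage, Freya: sage

Consider Alice. Suppose Alice is a fool.
Then no assignment of the remaining roles makes every statement match its speaker's type — contradiction.
So Alice is a sage.
With that fixed, Hiro's statement is false, so Hiro is a fool.
With that fixed, Freya's statement is true, so Freya is a sage.
With that fixed, Gus's statement is false, so Gus is a fool.
Consider Leo. Suppose Leo is a sage.
Then whichever role Mina has, Mina's statement has the wrong truth value — contradiction.
So Leo is a fool.
With that fixed, Mina's statement is true, so Mina is a sage.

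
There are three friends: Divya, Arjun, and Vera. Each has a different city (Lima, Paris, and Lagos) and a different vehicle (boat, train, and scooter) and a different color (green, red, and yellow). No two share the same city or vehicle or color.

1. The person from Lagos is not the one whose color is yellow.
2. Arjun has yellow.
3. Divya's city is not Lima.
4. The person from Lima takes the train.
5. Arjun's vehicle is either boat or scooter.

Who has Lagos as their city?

Divya

With clues 1–2, Arjun is impossible for the one with city Lagos.
With clues 1–5, Vera is impossible for the one with city Lagos.
That leaves Divya.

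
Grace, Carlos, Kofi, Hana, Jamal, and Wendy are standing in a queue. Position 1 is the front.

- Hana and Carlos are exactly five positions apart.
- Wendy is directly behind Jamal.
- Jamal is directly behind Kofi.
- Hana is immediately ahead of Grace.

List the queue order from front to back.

Hana, Grace, Kofi, Jamal, Wendy, Carlos

From clue 1: Carlos is in {1,6}.
From clues 1–3: Grace is in {2,5}.
From clues 1–4: Hana → position 1, Grace → position 2, Kofi → position 3, Jamal → position 4, Wendy → position 5, Carlos → position 6.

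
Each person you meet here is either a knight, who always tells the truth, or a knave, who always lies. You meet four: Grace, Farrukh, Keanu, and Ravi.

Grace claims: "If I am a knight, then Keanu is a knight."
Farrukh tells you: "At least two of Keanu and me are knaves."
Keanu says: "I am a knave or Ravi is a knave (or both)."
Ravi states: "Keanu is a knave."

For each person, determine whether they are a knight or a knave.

Consider Grace. Suppose Grace is a knave.
Then Grace's own statement would have to be false, but it can't be — contradiction.
So Grace is a knight.
Consider Farrukh. Suppose Farrukh is a knight.
Then Farrukh's own statement would have to be true, but it can't be — contradiction.
So Farrukh is a knave.
Consider Keanu. Suppose Keanu is a knave.
Then Grace's statement comes out false, contradicting Grace being a knight.
So Keanu is a knight.
With that fixed, Ravi's statement is false, so Ravi is a knave.

Grace: knight, Farrukh: knave, Keanu: knight, Ravi: knave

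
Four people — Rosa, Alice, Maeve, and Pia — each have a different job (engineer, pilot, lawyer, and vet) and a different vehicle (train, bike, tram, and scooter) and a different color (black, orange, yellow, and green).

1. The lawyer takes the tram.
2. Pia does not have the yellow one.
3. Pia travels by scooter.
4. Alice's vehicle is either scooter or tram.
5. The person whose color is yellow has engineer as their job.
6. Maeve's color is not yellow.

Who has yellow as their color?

With clues 1–2, Pia is impossible for the one with color yellow.
With clues 1–5, Alice is impossible for the one with color yellow.
With clues 1–6, Maeve is impossible for the one with color yellow.
That leaves Rosa.

Rosa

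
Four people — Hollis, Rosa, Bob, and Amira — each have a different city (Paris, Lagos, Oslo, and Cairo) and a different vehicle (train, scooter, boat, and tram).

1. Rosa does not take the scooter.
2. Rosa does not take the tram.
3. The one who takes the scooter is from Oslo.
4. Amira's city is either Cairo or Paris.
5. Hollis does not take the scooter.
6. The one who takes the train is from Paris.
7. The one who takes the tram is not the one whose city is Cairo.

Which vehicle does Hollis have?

With clues 1–5, scooter is impossible for Hollis's vehicle.
With clues 1–7, boat and train are impossible for Hollis's vehicle.
That leaves tram.

tram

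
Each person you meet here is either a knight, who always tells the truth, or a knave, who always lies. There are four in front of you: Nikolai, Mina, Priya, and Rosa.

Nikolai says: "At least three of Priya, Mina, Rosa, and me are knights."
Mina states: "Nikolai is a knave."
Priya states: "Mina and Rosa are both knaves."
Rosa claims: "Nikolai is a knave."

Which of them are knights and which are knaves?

Nikolai: knave, Mina: knight, Priya: knave, Rosa: knight

Consider Nikolai. Suppose Nikolai is a knight.
Then no assignment of the remaining roles makes every statement match its speaker's type — contradiction.
So Nikolai is a knave.
With that fixed, Mina's statement is true, so Mina is a knight.
With that fixed, Priya's statement is false, so Priya is a knave.
With that fixed, Rosa's statement is true, so Rosa is a knight.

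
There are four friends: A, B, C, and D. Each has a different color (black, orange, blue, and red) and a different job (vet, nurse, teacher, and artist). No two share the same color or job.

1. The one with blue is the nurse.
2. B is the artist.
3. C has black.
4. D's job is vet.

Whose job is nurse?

A

With clues 1–2, B is impossible for the one with job nurse.
With clues 1–3, C is impossible for the one with job nurse.
With clues 1–4, D is impossible for the one with job nurse.
That leaves A.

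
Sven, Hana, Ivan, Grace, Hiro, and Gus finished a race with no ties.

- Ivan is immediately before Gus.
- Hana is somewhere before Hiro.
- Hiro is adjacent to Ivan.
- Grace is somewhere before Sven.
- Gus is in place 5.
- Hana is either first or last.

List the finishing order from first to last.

From clue 1: Ivan is in {1,2,3,4,5}.
From clues 1–2: Hana is in {1,2,3,4,5}.
From clues 1–3: Hana is in {1,2,3}.
From clues 1–4: Sven is in {2,3,6}.
From clues 1–5: Hiro → place 3, Ivan → place 4, Gus → place 5, Sven → place 6.
From clues 1–6: Hana → place 1, Grace → place 2.

Hana, Grace, Hiro, Ivan, Gus, Sven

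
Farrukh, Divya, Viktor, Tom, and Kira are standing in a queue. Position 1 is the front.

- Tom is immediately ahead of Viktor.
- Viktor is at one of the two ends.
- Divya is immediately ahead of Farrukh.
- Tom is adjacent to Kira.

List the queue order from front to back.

Divya, Farrukh, Kira, Tom, Viktor

From clue 1: Viktor is in {2,3,4,5}.
From clues 1–2: Tom → position 4, Viktor → position 5.
From clues 1–3: Farrukh is in {2,3}.
From clues 1–4: Divya → position 1, Farrukh → position 2, Kira → position 3.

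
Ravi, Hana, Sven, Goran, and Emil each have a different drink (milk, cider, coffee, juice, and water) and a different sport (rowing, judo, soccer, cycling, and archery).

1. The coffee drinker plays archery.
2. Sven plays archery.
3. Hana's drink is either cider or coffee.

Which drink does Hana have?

cider

With clues 1–2, coffee is impossible for Hana's drink.
With clues 1–3, juice, milk, and water are impossible for Hana's drink.
That leaves cider.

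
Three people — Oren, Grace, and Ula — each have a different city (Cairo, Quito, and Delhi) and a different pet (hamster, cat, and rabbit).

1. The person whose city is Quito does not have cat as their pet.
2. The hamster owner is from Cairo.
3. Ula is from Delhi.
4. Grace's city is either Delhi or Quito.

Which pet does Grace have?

rabbit

With clues 1–3, cat is impossible for Grace's pet.
With clues 1–4, hamster is impossible for Grace's pet.
That leaves rabbit.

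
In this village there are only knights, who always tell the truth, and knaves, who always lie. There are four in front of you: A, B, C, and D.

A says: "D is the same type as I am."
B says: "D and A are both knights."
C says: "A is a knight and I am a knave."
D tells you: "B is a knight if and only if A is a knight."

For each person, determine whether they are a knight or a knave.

A: knave, B: knave, C: knave, D: knight

Consider A. Suppose A is a knight.
Then whichever role C has, C's statement has the wrong truth value — contradiction.
So A is a knave.
With that fixed, B's statement is false, so B is a knave.
With that fixed, C's statement is false, so C is a knave.
With that fixed, D's statement is true, so D is a knight.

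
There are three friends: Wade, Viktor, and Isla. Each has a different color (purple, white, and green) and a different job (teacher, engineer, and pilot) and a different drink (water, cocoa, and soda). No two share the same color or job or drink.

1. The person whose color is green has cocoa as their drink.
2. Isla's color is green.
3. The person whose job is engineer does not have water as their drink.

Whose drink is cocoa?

With clues 1–2, Viktor and Wade are impossible for the one with drink cocoa.
That leaves Isla.

Isla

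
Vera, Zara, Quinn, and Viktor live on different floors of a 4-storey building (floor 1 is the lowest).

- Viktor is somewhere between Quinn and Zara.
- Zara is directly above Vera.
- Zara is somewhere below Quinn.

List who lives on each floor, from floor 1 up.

Vera, Zara, Viktor, Quinn

From clue 1: Viktor is in {2,3}.
From clues 1–2: Vera is in {1,3}.
From clues 1–3: Vera → floor 1, Zara → floor 2, Viktor → floor 3, Quinn → floor 4.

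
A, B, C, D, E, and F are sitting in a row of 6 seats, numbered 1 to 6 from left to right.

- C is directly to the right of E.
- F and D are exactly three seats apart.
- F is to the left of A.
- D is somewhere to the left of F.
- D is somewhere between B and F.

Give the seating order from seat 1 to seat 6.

From clue 1: C is in {2,3,4,5,6}.
From clues 1–3: C is in {2,3,4,6}.
From clues 1–4: A is in {5,6}.
From clues 1–5: B → seat 1, D → seat 2, E → seat 3, C → seat 4, F → seat 5, A → seat 6.

B, D, E, C, F, A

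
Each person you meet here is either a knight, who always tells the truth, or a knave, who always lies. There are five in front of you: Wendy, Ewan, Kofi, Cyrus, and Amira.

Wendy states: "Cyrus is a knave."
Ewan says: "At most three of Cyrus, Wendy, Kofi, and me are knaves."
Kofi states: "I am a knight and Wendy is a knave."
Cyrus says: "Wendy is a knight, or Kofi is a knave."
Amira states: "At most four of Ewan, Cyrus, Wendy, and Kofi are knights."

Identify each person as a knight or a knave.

Regardless of anyone's role, Amira's statement is true, so Amira is a knight.
Consider Wendy. Suppose Wendy is a knight.
Then no assignment of the remaining roles makes every statement match its speaker's type — contradiction.
So Wendy is a knave.
Consider Ewan. Suppose Ewan is a knave.
Then no assignment of the remaining roles makes every statement match its speaker's type — contradiction.
So Ewan is a knight.
Consider Kofi. Suppose Kofi is a knight.
Then no assignment of the remaining roles makes every statement match its speaker's type — contradiction.
So Kofi is a knave.
With that fixed, Cyrus's statement is true, so Cyrus is a knight.

Wendy: knave, Ewan: knight, Kofi: knave, Cyrus: knight, Amira: knight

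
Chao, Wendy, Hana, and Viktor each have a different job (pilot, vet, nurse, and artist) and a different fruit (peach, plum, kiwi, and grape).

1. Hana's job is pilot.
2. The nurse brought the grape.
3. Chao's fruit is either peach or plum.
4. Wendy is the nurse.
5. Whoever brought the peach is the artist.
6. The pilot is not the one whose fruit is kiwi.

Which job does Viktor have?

Clue 1 rules out pilot for Viktor's job.
With clues 1–4, nurse is impossible for Viktor's job.
With clues 1–6, artist is impossible for Viktor's job.
That leaves vet.

vet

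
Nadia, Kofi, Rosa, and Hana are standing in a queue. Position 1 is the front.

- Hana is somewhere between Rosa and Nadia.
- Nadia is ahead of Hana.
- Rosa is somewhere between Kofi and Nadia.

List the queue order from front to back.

From clue 1: Hana is in {2,3}.
From clues 1–2: Nadia is in {1,2}.
From clues 1–3: Nadia → position 1, Hana → position 2, Rosa → position 3, Kofi → position 4.

Nadia, Hana, Rosa, Kofi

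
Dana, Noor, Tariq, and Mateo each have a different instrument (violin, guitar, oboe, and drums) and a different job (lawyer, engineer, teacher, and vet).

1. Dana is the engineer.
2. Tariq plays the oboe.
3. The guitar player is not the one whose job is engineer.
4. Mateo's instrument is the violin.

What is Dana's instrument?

With clues 1–2, oboe is impossible for Dana's instrument.
With clues 1–3, guitar is impossible for Dana's instrument.
With clues 1–4, violin is impossible for Dana's instrument.
That leaves drums.

drums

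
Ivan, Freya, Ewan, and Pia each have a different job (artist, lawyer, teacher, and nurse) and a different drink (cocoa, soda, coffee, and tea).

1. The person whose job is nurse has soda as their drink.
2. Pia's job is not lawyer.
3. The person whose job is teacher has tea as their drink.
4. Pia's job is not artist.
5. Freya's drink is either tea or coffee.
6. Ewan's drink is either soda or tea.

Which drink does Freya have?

With clues 1–5, cocoa and soda are impossible for Freya's drink.
With clues 1–6, tea is impossible for Freya's drink.
That leaves coffee.

coffee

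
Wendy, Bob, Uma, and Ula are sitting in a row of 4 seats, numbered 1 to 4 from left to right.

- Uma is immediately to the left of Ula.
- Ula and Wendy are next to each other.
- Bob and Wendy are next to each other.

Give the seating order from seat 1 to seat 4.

From clue 1: Uma is in {1,2,3}.
From clues 1–2: Wendy is in {3,4}.
From clues 1–3: Uma → seat 1, Ula → seat 2, Wendy → seat 3, Bob → seat 4.

Uma, Ula, Wendy, Bob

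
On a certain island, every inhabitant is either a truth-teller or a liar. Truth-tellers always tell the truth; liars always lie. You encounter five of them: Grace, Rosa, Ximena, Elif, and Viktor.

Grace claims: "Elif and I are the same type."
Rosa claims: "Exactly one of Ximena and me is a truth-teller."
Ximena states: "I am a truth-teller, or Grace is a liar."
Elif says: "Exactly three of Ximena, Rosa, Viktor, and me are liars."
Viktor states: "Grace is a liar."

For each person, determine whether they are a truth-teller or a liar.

Consider Grace. Suppose Grace is a liar.
Then no assignment of the remaining roles makes every statement match its speaker's type — contradiction.
So Grace is a truth-teller.
With that fixed, Viktor's statement is false, so Viktor is a liar.
Consider Rosa. Suppose Rosa is a truth-teller.
Then no assignment of the remaining roles makes every statement match its speaker's type — contradiction.
So Rosa is a liar.
Consider Ximena. Suppose Ximena is a truth-teller.
Then Rosa's statement comes out true, contradicting Rosa being a liar.
So Ximena is a liar.
Consider Elif. Suppose Elif is a liar.
Then Grace's statement comes out false, contradicting Grace being a truth-teller.
So Elif is a truth-teller.

Grace: truth-teller, Rosa: liar, Ximena: liar, Elif: truth-teller, Viktor: liar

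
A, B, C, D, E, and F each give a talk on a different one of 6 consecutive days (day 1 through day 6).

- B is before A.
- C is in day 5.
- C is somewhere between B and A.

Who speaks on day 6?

With clue 1, B is ruled out for day 6.
With clues 1–2, C is ruled out for day 6.
With clues 1–3, D, E, and F are ruled out for day 6.
So day 6 is A.

A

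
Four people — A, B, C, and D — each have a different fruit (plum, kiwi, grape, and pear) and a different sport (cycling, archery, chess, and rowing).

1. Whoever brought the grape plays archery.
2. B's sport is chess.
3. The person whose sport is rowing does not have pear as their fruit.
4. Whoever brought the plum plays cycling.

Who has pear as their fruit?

B

With clues 1–4, A, C, and D are impossible for the one with fruit pear.
That leaves B.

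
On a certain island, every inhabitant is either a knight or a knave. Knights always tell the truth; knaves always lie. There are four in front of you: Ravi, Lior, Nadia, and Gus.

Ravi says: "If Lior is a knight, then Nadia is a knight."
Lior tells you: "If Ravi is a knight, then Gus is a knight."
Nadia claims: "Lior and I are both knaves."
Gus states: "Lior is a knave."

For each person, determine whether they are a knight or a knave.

Consider Ravi. Suppose Ravi is a knight.
Then no assignment of the remaining roles makes every statement match its speaker's type — contradiction.
So Ravi is a knave.
With that fixed, Lior's statement is true, so Lior is a knight.
With that fixed, Nadia's statement is false, so Nadia is a knave.
With that fixed, Gus's statement is false, so Gus is a knave.

Ravi: knave, Lior: knight, Nadia: knave, Gus: knave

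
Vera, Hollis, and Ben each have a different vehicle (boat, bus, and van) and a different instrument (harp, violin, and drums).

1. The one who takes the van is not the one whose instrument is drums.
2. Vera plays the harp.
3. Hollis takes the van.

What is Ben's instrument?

With clues 1–2, harp is impossible for Ben's instrument.
With clues 1–3, violin is impossible for Ben's instrument.
That leaves drums.

drums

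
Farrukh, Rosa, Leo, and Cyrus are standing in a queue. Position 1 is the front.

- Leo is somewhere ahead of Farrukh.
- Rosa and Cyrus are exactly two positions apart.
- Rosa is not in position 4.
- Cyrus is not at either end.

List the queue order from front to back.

Rosa, Leo, Cyrus, Farrukh

From clue 1: Farrukh is in {2,3,4}.
From clues 1–2: Farrukh is in {3,4}.
From clues 1–4: Rosa → position 1, Leo → position 2, Cyrus → position 3, Farrukh → position 4.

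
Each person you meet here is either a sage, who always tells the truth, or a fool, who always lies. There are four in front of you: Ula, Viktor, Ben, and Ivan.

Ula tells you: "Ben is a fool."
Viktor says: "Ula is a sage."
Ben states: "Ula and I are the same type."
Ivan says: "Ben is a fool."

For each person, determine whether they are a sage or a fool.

Consider Ula. Suppose Ula is a fool.
Then whichever role Ben has, Ben's statement has the wrong truth value — contradiction.
So Ula is a sage.
With that fixed, Viktor's statement is true, so Viktor is a sage.
Consider Ben. Suppose Ben is a sage.
Then Ula's statement comes out false, contradicting Ula being a sage.
So Ben is a fool.
With that fixed, Ivan's statement is true, so Ivan is a sage.

Ula: sage, Viktor: sage, Ben: fool, Ivan: sage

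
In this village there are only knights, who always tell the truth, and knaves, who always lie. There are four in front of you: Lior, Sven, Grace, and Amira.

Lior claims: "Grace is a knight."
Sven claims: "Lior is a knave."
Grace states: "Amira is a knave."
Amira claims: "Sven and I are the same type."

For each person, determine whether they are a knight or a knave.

Lior: knave, Sven: knight, Grace: knave, Amira: knight

Consider Lior. Suppose Lior is a knight.
Then no assignment of the remaining roles makes every statement match its speaker's type — contradiction.
So Lior is a knave.
With that fixed, Sven's statement is true, so Sven is a knight.
Consider Grace. Suppose Grace is a knight.
Then Lior's statement comes out true, contradicting Lior being a knave.
So Grace is a knave.
Consider Amira. Suppose Amira is a knave.
Then Grace's statement comes out true, contradicting Grace being a knave.
So Amira is a knight.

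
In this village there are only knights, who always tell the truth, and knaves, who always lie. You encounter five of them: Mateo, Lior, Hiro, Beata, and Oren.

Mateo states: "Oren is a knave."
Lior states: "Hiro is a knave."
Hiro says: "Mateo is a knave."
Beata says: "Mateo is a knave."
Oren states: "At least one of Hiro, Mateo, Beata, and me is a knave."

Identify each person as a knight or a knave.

Consider Mateo. Suppose Mateo is a knight.
Then no assignment of the remaining roles makes every statement match its speaker's type — contradiction.
So Mateo is a knave.
With that fixed, Hiro's statement is true, so Hiro is a knight.
With that fixed, Beata's statement is true, so Beata is a knight.
With that fixed, Oren's statement is true, so Oren is a knight.
With that fixed, Lior's statement is false, so Lior is a knave.

Mateo: knave, Lior: knave, Hiro: knight, Beata: knight, Oren: knight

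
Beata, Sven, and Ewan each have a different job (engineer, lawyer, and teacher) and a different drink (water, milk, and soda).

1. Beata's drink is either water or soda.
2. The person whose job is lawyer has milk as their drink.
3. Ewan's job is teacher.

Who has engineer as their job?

Beata

With clues 1–3, Ewan and Sven are impossible for the one with job engineer.
That leaves Beata.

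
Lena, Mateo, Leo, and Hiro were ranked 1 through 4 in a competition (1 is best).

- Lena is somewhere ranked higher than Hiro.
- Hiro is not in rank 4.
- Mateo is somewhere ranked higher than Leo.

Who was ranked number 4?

With clue 1, Lena is ruled out for rank 4.
With clues 1–2, Hiro is ruled out for rank 4.
With clues 1–3, Mateo is ruled out for rank 4.
So rank 4 is Leo.

Leo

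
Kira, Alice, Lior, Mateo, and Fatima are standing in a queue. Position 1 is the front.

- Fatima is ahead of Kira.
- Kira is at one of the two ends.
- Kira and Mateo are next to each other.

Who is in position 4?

With clues 1–2, Kira is ruled out for position 4.
With clues 1–3, Alice, Fatima, and Lior are ruled out for position 4.
So position 4 is Mateo.

Mateo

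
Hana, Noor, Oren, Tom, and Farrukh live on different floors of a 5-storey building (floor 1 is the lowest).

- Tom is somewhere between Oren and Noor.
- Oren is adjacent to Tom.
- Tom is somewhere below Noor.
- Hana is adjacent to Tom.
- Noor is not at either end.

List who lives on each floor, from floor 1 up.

From clue 1: Tom is in {2,3,4}.
From clues 1–3: Noor is in {3,4,5}.
From clues 1–4: Hana is in {3,4}.
From clues 1–5: Oren → floor 1, Tom → floor 2, Hana → floor 3, Noor → floor 4, Farrukh → floor 5.

Oren, Tom, Hana, Noor, Farrukh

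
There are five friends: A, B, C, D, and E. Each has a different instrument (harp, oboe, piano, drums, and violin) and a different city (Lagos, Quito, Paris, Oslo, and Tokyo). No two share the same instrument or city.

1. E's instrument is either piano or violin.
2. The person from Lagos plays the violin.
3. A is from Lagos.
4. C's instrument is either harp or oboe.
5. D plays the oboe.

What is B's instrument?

drums

With clues 1–3, piano and violin are impossible for B's instrument.
With clues 1–5, harp and oboe are impossible for B's instrument.
That leaves drums.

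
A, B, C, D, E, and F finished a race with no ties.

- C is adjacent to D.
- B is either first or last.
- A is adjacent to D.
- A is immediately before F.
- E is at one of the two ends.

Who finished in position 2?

With clues 1–2, B is ruled out for place 2.
With clues 1–4, A and F are ruled out for place 2.
With clues 1–5, D and E are ruled out for place 2.
So place 2 is C.

C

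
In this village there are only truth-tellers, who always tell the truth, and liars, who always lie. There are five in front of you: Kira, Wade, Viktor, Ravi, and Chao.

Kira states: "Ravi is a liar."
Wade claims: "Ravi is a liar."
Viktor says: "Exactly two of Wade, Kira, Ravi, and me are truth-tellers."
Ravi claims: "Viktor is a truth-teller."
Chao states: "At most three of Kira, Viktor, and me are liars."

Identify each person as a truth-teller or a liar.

Kira: liar, Wade: liar, Viktor: truth-teller, Ravi: truth-teller, Chao: truth-teller

Regardless of anyone's role, Chao's statement is true, so Chao is a truth-teller.
Consider Kira. Suppose Kira is a truth-teller.
Then no assignment of the remaining roles makes every statement match its speaker's type — contradiction.
So Kira is a liar.
Consider Wade. Suppose Wade is a truth-teller.
Then no assignment of the remaining roles makes every statement match its speaker's type — contradiction.
So Wade is a liar.
Consider Viktor. Suppose Viktor is a liar.
Then no assignment of the remaining roles makes every statement match its speaker's type — contradiction.
So Viktor is a truth-teller.
With that fixed, Ravi's statement is true, so Ravi is a truth-teller.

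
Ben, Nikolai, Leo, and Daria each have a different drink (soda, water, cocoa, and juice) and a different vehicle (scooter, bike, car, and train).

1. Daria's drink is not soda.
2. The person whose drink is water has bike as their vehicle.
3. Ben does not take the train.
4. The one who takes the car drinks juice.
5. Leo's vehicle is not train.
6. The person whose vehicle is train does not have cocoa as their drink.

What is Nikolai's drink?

With clues 1–6, cocoa, juice, and water are impossible for Nikolai's drink.
That leaves soda.

soda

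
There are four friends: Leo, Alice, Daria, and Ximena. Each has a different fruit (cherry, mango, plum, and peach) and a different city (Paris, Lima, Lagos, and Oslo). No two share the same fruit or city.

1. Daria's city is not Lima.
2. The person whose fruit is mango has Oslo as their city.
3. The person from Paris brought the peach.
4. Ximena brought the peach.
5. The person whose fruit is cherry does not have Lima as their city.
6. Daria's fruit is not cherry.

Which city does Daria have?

Oslo

Clue 1 rules out Lima for Daria's city.
With clues 1–4, Paris is impossible for Daria's city.
With clues 1–6, Lagos is impossible for Daria's city.
That leaves Oslo.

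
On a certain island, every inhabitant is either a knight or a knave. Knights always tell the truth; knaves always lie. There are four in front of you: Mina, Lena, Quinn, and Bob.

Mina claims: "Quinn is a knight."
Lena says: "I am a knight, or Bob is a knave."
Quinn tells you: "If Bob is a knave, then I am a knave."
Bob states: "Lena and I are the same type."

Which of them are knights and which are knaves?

Mina: knight, Lena: knight, Quinn: knight, Bob: knight

Consider Mina. Suppose Mina is a knave.
Then no assignment of the remaining roles makes every statement match its speaker's type — contradiction.
So Mina is a knight.
Consider Lena. Suppose Lena is a knave.
Then whichever role Bob has, Bob's statement has the wrong truth value — contradiction.
So Lena is a knight.
Consider Quinn. Suppose Quinn is a knave.
Then Mina's statement comes out false, contradicting Mina being a knight.
So Quinn is a knight.
Consider Bob. Suppose Bob is a knave.
Then Quinn's statement comes out false, contradicting Quinn being a knight.
So Bob is a knight.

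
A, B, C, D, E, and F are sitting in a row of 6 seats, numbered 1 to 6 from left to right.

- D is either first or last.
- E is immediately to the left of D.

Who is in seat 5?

E

With clue 1, D is ruled out for seat 5.
With clues 1–2, A, B, C, and F are ruled out for seat 5.
So seat 5 is E.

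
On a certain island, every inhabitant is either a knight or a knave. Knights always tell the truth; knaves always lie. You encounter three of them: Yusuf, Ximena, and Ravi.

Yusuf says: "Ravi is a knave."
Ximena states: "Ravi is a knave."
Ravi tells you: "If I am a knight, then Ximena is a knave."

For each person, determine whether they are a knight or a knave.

Yusuf: knave, Ximena: knave, Ravi: knight

Consider Yusuf. Suppose Yusuf is a knight.
Then no assignment of the remaining roles makes every statement match its speaker's type — contradiction.
So Yusuf is a knave.
Consider Ximena. Suppose Ximena is a knight.
Then whichever role Ravi has, Ravi's statement has the wrong truth value — contradiction.
So Ximena is a knave.
With that fixed, Ravi's statement is true, so Ravi is a knight.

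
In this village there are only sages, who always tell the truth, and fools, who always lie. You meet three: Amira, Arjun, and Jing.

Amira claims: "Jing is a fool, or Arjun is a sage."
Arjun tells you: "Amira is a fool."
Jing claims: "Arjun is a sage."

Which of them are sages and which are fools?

Amira: sage, Arjun: fool, Jing: fool

Consider Amira. Suppose Amira is a fool.
Then no assignment of the remaining roles makes every statement match its speaker's type — contradiction.
So Amira is a sage.
With that fixed, Arjun's statement is false, so Arjun is a fool.
With that fixed, Jing's statement is false, so Jing is a fool.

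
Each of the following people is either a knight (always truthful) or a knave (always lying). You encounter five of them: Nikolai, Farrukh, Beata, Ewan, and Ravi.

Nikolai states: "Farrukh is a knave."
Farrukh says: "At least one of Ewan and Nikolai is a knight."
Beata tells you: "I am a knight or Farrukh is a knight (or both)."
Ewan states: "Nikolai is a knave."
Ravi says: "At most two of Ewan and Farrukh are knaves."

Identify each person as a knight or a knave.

Regardless of anyone's role, Ravi's statement is true, so Ravi is a knight.
Consider Nikolai. Suppose Nikolai is a knight.
Then no assignment of the remaining roles makes every statement match its speaker's type — contradiction.
So Nikolai is a knave.
With that fixed, Ewan's statement is true, so Ewan is a knight.
With that fixed, Farrukh's statement is true, so Farrukh is a knight.
With that fixed, Beata's statement is true, so Beata is a knight.

Nikolai: knave, Farrukh: knight, Beata: knight, Ewan: knight, Ravi: knight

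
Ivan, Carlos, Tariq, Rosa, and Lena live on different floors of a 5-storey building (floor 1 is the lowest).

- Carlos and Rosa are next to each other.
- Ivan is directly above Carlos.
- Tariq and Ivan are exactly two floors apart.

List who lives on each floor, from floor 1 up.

Rosa, Carlos, Ivan, Lena, Tariq

From clues 1–2: Ivan is in {3,4,5}.
From clues 1–3: Rosa → floor 1, Carlos → floor 2, Ivan → floor 3, Lena → floor 4, Tariq → floor 5.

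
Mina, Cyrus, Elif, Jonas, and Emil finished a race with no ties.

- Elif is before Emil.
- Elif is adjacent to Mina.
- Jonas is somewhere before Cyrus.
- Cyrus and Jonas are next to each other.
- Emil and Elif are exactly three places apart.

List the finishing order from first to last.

Mina, Elif, Jonas, Cyrus, Emil

From clue 1: Elif is in {1,2,3,4}.
From clues 1–2: Emil is in {3,4,5}.
From clues 1–3: Cyrus is in {2,4,5}.
From clues 1–4: Emil is in {3,5}.
From clues 1–5: Mina → place 1, Elif → place 2, Jonas → place 3, Cyrus → place 4, Emil → place 5.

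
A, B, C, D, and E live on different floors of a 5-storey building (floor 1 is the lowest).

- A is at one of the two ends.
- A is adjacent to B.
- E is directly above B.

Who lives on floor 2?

With clue 1, A is ruled out for floor 2.
With clues 1–3, C, D, and E are ruled out for floor 2.
So floor 2 is B.

B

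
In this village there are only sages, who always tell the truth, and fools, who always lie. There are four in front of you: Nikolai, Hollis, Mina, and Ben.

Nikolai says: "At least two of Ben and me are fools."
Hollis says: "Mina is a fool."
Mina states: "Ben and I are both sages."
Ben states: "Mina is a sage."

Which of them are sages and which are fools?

Consider Nikolai. Suppose Nikolai is a sage.
Then Nikolai's own statement would have to be true, but it can't be — contradiction.
So Nikolai is a fool.
Consider Hollis. Suppose Hollis is a sage.
Then no assignment of the remaining roles makes every statement match its speaker's type — contradiction.
So Hollis is a fool.
Consider Mina. Suppose Mina is a fool.
Then Hollis's statement comes out true, contradicting Hollis being a fool.
So Mina is a sage.
With that fixed, Ben's statement is true, so Ben is a sage.

Nikolai: fool, Hollis: fool, Mina: sage, Ben: sage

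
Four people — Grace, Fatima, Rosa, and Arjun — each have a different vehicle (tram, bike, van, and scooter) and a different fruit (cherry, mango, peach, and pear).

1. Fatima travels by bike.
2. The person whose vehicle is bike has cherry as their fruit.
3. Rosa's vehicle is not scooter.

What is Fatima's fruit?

cherry

With clues 1–2, mango, peach, and pear are impossible for Fatima's fruit.
That leaves cherry.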